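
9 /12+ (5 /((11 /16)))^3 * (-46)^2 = 4333571993 /5324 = 813969.19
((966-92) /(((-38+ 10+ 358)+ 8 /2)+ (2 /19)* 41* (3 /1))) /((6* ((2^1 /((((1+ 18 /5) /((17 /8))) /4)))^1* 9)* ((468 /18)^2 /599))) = 114390431 /10226960640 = 0.01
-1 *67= -67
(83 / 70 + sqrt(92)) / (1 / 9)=97.00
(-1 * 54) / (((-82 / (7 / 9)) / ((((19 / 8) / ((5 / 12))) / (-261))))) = -133 / 11890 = -0.01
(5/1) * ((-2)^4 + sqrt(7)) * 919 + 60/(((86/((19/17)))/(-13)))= 4595 * sqrt(7) + 53735710/731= 85667.09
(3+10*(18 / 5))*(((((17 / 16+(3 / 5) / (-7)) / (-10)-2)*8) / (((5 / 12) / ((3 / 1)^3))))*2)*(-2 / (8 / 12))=222652638 / 875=254460.16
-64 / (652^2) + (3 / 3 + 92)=2470913 / 26569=93.00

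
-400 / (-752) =25 / 47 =0.53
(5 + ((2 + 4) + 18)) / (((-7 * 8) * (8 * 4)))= -29 / 1792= -0.02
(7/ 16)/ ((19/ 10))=35/ 152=0.23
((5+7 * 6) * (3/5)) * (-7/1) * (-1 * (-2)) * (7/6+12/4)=-1645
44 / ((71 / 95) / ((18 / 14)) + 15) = 18810 / 6661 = 2.82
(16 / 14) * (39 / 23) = 312 / 161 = 1.94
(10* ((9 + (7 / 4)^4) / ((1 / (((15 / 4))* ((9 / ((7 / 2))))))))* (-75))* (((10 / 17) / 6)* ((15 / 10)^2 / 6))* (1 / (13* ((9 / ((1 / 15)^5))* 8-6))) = -396984375 / 57741459263488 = -0.00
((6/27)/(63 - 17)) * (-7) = -7/207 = -0.03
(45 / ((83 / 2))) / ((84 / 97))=1455 / 1162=1.25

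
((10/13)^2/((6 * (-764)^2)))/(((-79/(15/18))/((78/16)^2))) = -125/2951166976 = -0.00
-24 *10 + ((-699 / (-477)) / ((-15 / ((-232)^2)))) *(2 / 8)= -3707648 / 2385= -1554.57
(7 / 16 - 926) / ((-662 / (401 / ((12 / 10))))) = 29692045 / 63552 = 467.21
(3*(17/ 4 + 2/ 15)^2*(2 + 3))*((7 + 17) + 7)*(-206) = -220856617/ 120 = -1840471.81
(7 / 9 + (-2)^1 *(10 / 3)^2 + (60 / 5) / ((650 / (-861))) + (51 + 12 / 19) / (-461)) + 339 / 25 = -23.89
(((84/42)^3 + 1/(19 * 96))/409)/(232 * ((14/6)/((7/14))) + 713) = 0.00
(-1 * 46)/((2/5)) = -115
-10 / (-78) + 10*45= 17555 / 39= 450.13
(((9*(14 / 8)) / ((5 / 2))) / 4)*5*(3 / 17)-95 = -12731 / 136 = -93.61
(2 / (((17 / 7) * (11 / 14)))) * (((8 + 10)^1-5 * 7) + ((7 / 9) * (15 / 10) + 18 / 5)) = -35966 / 2805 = -12.82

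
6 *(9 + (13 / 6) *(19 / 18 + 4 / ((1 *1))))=119.72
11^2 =121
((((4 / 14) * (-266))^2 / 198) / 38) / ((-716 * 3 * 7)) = -19 / 372141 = -0.00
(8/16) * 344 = 172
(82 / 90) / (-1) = -41 / 45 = -0.91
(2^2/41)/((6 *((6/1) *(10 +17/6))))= 0.00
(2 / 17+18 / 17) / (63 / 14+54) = 40 / 1989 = 0.02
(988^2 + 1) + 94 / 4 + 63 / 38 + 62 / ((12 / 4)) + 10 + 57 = 976257.82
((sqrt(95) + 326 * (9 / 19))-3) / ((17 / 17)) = sqrt(95) + 2877 / 19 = 161.17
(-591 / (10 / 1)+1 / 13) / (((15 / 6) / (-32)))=245536 / 325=755.50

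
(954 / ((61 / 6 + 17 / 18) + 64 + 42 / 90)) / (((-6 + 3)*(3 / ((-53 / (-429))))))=-84270 / 486343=-0.17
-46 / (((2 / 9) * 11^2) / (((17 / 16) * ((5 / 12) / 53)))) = -5865 / 410432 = -0.01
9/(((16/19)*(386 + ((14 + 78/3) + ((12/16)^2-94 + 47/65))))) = 65/2027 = 0.03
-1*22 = -22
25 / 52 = 0.48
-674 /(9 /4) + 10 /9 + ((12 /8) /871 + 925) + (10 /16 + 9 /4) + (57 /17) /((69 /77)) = 15525673843 /24520392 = 633.17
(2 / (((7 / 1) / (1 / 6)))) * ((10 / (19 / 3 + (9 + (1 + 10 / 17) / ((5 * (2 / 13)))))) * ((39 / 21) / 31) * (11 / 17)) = 14300 / 13478087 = 0.00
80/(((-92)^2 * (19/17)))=85/10051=0.01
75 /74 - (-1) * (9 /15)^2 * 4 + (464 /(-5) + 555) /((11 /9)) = 7745559 /20350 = 380.62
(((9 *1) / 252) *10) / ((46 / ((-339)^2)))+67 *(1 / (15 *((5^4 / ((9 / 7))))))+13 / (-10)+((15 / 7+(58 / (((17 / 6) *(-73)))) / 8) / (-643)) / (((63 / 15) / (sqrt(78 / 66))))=256148981 / 287500-61035 *sqrt(143) / 860204114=890.95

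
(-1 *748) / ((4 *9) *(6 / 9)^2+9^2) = -7.71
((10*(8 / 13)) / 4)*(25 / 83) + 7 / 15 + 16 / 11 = 424543 / 178035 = 2.38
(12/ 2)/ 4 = 3/ 2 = 1.50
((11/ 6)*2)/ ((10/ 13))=143/ 30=4.77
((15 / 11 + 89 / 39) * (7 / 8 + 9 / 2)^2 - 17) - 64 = 166975 / 6864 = 24.33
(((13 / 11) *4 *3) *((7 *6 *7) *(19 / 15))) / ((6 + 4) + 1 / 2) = 27664 / 55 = 502.98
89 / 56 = 1.59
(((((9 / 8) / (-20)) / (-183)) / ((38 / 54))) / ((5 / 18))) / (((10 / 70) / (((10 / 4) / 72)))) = 567 / 1483520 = 0.00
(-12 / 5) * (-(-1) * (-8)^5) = 393216 / 5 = 78643.20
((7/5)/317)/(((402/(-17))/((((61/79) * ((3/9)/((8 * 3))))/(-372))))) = 7259/1348210941120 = 0.00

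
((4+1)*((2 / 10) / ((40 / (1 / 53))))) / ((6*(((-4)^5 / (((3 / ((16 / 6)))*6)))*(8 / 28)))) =-63 / 34734080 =-0.00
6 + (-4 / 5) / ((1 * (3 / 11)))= 46 / 15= 3.07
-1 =-1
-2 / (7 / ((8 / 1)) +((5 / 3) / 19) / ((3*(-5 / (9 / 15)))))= -4560 / 1987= -2.29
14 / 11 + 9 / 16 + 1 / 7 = 2437 / 1232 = 1.98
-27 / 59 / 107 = -27 / 6313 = -0.00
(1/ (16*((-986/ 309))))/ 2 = -0.01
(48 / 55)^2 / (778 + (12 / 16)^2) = 36864 / 37682425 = 0.00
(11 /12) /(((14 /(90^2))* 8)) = 7425 /112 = 66.29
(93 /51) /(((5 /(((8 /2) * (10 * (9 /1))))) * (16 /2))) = 279 /17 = 16.41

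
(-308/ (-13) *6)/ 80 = 231/ 130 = 1.78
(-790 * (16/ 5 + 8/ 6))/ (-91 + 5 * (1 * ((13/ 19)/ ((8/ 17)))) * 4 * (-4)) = 204136/ 11817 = 17.27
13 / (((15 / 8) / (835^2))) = 14502280 / 3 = 4834093.33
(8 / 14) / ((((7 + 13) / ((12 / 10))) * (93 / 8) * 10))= 8 / 27125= 0.00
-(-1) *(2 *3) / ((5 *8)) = 3 / 20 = 0.15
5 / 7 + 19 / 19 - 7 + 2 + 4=5 / 7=0.71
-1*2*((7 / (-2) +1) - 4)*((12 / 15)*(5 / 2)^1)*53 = 1378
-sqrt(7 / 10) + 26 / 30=13 / 15 -sqrt(70) / 10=0.03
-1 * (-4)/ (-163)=-4/ 163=-0.02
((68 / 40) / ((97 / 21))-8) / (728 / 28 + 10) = -0.21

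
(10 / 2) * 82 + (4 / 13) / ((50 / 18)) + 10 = 136536 / 325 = 420.11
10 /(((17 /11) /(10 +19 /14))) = 8745 /119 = 73.49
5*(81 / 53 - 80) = -20795 / 53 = -392.36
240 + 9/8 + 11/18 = 17405/72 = 241.74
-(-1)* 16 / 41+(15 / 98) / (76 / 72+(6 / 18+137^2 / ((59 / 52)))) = 13774625621 / 35296641331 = 0.39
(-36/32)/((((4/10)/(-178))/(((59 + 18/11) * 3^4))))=216378135/88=2458842.44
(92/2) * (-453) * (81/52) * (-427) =360361953/26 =13860075.12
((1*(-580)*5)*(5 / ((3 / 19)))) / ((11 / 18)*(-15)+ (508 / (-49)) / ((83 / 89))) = 2240917000 / 494957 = 4527.50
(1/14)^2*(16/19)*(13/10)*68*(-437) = -40664/245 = -165.98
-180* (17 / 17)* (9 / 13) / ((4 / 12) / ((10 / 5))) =-9720 / 13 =-747.69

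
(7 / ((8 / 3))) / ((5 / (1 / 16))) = 21 / 640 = 0.03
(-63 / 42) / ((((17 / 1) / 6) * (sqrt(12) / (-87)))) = 261 * sqrt(3) / 34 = 13.30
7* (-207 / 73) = -1449 / 73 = -19.85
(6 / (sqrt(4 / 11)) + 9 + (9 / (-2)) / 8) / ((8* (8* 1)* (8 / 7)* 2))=945 / 16384 + 21* sqrt(11) / 1024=0.13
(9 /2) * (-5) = -45 /2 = -22.50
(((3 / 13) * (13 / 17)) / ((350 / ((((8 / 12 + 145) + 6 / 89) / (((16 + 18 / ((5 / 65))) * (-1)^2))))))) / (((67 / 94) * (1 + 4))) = 1828817 / 22174906250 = 0.00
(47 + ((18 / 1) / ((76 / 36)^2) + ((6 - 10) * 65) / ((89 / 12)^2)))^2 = 17537330125102225 / 8176631589361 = 2144.81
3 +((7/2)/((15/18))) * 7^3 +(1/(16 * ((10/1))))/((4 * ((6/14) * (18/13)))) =49890907/34560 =1443.60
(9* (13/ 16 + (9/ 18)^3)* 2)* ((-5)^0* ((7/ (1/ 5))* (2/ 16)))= 73.83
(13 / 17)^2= 169 / 289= 0.58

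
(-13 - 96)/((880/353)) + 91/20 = -34473/880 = -39.17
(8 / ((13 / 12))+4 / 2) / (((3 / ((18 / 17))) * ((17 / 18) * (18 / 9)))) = 6588 / 3757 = 1.75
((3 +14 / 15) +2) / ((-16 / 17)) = -1513 / 240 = -6.30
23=23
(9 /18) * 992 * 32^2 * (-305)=-154910720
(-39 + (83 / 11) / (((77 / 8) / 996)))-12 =618147 / 847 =729.81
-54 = -54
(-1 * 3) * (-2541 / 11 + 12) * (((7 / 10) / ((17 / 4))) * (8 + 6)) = 128772 / 85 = 1514.96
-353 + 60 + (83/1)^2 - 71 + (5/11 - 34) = 71406/11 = 6491.45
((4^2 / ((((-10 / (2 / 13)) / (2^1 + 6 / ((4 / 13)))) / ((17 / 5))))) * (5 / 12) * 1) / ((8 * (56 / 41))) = -29971 / 43680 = -0.69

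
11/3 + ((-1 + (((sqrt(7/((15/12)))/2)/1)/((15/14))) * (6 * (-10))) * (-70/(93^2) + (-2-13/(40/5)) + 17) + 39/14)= -6474181 * sqrt(35)/43245-3349009/484344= -892.61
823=823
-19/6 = -3.17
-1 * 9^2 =-81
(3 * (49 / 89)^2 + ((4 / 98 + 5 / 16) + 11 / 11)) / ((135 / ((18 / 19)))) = 14051333 / 884934120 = 0.02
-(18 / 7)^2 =-324 / 49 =-6.61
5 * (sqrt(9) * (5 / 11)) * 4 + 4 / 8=611 / 22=27.77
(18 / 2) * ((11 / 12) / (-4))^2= 0.47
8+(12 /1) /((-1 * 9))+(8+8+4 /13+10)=32.97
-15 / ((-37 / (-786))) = -11790 / 37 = -318.65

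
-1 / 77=-0.01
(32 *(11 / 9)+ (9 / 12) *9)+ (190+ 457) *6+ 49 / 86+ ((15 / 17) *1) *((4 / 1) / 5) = 103399163 / 26316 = 3929.14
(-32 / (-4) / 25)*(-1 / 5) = -8 / 125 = -0.06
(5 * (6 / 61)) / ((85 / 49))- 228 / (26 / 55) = -6498168 / 13481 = -482.02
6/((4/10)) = 15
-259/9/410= -259/3690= -0.07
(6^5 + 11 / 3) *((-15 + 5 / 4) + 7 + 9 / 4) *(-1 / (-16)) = -70017 / 32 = -2188.03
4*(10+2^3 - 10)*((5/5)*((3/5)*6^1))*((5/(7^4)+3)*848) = 3520733184/12005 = 293272.24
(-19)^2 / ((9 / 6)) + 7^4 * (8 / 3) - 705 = 17815 / 3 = 5938.33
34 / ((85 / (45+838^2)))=1404578 / 5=280915.60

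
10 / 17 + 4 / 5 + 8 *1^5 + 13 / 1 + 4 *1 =2243 / 85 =26.39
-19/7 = -2.71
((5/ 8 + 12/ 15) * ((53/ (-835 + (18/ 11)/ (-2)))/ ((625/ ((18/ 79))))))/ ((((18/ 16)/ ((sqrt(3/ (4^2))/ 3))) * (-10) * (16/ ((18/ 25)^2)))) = 897237 * sqrt(3)/ 113488437500000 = 0.00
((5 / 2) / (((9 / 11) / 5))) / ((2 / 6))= 45.83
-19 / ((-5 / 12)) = 228 / 5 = 45.60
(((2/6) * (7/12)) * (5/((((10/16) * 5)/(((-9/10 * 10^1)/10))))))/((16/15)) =-21/80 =-0.26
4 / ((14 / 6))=12 / 7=1.71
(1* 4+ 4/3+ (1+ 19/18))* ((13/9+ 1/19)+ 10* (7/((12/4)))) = 14861/81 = 183.47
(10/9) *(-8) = -80/9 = -8.89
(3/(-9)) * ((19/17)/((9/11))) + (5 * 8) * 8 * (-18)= -2644049/459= -5760.46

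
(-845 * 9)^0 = 1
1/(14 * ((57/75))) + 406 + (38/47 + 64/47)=5104119/12502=408.26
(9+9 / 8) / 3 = 27 / 8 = 3.38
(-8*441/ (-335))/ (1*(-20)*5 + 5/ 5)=-392/ 3685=-0.11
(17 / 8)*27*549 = 251991 / 8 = 31498.88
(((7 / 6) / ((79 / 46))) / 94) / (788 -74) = 23 / 2272356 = 0.00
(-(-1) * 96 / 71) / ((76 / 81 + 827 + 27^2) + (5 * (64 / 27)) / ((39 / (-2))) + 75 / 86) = 2897856 / 3337405907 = 0.00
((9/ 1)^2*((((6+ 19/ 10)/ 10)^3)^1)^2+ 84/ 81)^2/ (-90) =-313188272280223405724677478329/ 65610000000000000000000000000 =-4.77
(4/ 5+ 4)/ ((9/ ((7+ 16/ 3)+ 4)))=392/ 45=8.71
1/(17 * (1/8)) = 8/17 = 0.47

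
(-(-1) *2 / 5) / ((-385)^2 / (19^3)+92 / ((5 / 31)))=13718 / 20302993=0.00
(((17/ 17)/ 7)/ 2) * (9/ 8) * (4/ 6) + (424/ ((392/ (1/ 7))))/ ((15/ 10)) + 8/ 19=90347/ 156408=0.58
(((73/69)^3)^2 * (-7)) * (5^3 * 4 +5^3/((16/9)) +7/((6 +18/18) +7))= -9674948420882059/1726690609296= -5603.17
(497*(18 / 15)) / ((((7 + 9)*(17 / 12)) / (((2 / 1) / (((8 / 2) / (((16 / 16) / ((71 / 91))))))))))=5733 / 340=16.86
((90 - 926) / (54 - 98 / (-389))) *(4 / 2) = -81301 / 2638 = -30.82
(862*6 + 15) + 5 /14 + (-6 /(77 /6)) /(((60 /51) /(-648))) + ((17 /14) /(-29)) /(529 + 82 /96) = 3092246768141 /567918890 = 5444.87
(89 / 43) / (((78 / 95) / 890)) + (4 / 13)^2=48914239 / 21801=2243.67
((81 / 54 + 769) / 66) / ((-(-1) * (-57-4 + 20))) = -1541 / 5412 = -0.28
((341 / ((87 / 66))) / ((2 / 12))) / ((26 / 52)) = 3104.28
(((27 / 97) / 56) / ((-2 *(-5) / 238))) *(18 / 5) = 4131 / 9700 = 0.43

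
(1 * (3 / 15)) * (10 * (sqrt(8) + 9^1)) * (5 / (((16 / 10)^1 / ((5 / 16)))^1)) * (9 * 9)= 10125 * sqrt(2) / 32 + 91125 / 64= 1871.29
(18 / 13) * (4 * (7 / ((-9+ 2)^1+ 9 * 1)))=252 / 13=19.38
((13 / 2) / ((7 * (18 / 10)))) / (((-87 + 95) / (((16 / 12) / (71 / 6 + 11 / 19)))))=247 / 35658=0.01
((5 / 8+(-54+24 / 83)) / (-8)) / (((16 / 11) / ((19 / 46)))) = 7367041 / 3909632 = 1.88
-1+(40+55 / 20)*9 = 1535 / 4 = 383.75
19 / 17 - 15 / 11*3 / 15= 158 / 187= 0.84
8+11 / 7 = 67 / 7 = 9.57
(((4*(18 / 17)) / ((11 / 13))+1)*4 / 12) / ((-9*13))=-1123 / 65637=-0.02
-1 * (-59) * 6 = 354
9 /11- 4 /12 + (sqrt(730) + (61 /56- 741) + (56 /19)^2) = -487496371 /667128 + sqrt(730) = -703.72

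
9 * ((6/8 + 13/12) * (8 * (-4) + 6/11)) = -519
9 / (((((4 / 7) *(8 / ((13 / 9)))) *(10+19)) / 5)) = 455 / 928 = 0.49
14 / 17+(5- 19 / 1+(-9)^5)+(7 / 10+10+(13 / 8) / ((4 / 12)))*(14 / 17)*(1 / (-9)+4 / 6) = -36141691 / 612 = -59055.05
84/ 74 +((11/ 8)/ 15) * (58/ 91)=241123/ 202020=1.19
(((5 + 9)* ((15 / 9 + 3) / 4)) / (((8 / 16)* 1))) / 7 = 14 / 3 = 4.67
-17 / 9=-1.89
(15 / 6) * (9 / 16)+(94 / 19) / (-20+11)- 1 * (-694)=3802255 / 5472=694.86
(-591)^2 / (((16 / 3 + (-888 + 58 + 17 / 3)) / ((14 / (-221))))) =77618 / 2873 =27.02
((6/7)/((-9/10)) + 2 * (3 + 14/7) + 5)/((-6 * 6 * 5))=-59/756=-0.08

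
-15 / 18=-5 / 6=-0.83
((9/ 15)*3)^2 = 81/ 25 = 3.24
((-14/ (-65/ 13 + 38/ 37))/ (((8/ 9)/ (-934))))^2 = 2687074569/ 196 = 13709564.13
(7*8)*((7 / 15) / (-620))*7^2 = -4802 / 2325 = -2.07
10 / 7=1.43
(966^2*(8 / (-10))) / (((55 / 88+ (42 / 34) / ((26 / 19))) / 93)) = -613732968576 / 13505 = -45444869.94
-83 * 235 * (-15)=292575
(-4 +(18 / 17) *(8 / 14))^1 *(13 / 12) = -1313 / 357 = -3.68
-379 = -379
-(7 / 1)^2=-49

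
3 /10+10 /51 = 253 /510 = 0.50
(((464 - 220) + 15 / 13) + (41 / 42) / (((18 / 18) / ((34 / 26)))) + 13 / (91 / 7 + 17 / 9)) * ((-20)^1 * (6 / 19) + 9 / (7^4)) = -434172285707 / 278139043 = -1560.99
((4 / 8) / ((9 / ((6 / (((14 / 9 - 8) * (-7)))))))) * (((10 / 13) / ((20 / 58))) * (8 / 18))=2 / 273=0.01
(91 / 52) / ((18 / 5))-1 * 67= -4789 / 72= -66.51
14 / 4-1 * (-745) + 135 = 1767 / 2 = 883.50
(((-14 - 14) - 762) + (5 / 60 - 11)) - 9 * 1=-9719 / 12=-809.92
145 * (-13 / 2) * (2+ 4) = -5655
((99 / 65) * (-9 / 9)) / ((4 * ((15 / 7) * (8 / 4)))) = -231 / 2600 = -0.09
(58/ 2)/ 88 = 29/ 88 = 0.33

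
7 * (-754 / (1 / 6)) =-31668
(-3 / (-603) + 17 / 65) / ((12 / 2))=1741 / 39195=0.04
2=2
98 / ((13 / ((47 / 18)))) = 2303 / 117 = 19.68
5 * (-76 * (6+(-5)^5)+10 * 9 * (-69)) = 1154170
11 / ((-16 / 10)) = -55 / 8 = -6.88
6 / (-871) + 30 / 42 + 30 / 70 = 6926 / 6097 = 1.14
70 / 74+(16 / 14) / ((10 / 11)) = 2853 / 1295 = 2.20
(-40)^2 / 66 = 800 / 33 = 24.24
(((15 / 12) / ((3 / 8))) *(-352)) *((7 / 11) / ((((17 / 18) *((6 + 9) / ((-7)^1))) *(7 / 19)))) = 17024 / 17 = 1001.41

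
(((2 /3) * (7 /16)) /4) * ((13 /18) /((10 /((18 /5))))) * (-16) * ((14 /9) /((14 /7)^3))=-637 /10800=-0.06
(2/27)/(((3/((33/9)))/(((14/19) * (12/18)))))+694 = 9613210/13851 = 694.04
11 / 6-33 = -187 / 6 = -31.17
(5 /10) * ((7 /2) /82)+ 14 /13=4683 /4264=1.10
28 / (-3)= -28 / 3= -9.33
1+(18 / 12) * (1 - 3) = -2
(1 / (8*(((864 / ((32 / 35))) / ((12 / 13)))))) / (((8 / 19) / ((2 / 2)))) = 19 / 65520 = 0.00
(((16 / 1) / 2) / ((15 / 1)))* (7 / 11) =56 / 165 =0.34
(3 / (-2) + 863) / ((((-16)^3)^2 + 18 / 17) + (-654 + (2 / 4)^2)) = 58582 / 1140806305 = 0.00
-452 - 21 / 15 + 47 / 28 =-451.72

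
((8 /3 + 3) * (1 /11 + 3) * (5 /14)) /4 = 1.56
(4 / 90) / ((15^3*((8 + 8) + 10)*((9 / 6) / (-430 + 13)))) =-0.00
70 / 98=5 / 7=0.71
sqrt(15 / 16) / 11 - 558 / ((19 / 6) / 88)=-294624 / 19 + sqrt(15) / 44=-15506.44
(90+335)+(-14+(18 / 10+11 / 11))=2069 / 5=413.80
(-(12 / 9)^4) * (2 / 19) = -512 / 1539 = -0.33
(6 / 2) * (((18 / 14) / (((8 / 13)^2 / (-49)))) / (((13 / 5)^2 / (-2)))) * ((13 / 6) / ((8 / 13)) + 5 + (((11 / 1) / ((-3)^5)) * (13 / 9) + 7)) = 94642975 / 41472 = 2282.09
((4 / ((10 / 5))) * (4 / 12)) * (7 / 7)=2 / 3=0.67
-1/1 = -1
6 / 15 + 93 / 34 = 533 / 170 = 3.14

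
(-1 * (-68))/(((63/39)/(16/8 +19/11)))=156.90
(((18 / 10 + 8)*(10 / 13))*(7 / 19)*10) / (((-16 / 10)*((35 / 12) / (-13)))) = 77.37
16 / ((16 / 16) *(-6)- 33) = -16 / 39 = -0.41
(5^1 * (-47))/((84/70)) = -1175/6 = -195.83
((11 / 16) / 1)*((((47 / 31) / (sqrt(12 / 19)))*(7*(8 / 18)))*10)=18095*sqrt(57) / 3348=40.80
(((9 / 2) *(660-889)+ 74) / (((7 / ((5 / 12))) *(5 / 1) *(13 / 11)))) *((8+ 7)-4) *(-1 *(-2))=-231473 / 1092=-211.97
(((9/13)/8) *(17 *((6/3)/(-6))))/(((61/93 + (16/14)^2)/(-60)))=3486105/232466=15.00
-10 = -10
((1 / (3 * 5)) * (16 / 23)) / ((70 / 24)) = 64 / 4025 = 0.02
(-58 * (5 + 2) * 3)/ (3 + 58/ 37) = -45066/ 169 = -266.66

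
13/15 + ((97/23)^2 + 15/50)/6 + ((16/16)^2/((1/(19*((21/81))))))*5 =1628873/57132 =28.51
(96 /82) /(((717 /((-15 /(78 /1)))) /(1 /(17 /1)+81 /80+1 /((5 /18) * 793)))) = -1160297 /3434608294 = -0.00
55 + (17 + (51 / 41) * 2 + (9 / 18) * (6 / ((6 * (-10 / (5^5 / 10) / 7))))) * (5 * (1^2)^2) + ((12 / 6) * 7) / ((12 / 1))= -386977 / 984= -393.27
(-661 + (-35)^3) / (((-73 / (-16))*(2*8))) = -596.38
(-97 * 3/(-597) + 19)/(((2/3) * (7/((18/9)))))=1662/199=8.35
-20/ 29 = -0.69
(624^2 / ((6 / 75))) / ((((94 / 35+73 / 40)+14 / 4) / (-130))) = -177166080000 / 2243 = -78986214.89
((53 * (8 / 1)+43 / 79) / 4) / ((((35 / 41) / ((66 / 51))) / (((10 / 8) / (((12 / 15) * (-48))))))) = -5.24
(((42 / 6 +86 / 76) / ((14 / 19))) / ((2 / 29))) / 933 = 2987 / 17416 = 0.17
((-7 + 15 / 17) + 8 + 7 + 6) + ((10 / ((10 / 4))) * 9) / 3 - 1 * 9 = 304 / 17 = 17.88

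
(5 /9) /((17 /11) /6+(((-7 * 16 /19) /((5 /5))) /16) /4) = 836 /249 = 3.36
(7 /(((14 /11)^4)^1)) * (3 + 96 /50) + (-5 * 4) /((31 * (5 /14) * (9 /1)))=494751997 /38278800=12.92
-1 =-1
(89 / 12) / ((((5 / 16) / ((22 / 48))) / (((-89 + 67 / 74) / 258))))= -2127367 / 572760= -3.71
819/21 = 39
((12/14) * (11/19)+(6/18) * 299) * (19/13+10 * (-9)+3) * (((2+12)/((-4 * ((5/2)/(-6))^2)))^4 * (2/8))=-6827433204178944/19296875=-353810303.70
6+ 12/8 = 15/2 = 7.50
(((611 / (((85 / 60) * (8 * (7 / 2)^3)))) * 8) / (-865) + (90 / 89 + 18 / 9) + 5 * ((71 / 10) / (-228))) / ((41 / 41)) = 582142181431 / 204698187960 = 2.84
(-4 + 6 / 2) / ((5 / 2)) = -2 / 5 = -0.40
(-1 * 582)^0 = 1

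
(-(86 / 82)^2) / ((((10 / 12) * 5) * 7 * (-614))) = 5547 / 90311725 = 0.00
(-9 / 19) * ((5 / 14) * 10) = -225 / 133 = -1.69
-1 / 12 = -0.08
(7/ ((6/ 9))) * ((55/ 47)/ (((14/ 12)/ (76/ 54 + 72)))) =109010/ 141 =773.12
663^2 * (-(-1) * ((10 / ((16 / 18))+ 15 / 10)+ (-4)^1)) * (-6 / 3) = -15384915 / 2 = -7692457.50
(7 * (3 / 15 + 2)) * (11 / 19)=847 / 95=8.92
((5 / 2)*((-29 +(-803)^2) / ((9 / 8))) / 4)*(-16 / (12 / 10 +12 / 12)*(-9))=257912000 / 11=23446545.45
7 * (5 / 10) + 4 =15 / 2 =7.50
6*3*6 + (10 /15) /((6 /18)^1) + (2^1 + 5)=117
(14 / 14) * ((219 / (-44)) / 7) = -219 / 308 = -0.71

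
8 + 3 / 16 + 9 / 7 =1061 / 112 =9.47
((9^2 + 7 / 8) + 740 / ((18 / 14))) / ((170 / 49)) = 463883 / 2448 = 189.49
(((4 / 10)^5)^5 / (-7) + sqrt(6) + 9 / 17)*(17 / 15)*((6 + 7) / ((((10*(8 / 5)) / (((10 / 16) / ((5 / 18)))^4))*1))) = 533805191500658457747861 / 42724609375000000000000 + 483327*sqrt(6) / 20480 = 70.30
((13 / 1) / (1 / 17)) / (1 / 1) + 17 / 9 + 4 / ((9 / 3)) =2018 / 9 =224.22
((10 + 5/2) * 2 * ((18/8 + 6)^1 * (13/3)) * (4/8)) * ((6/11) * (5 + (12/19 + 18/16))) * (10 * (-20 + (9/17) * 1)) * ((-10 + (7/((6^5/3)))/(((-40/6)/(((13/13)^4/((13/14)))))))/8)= 9545847382825/23814144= 400847.81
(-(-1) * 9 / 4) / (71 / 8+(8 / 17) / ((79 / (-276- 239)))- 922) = -0.00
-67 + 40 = -27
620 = 620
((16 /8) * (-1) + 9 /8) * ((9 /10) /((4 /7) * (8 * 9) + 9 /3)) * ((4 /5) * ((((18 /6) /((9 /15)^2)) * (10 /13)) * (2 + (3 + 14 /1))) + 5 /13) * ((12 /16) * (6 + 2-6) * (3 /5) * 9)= -3028347 /214240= -14.14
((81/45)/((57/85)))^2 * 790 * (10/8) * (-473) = -2429789175/722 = -3365358.97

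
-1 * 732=-732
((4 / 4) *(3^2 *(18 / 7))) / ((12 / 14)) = 27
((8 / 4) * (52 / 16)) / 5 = 13 / 10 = 1.30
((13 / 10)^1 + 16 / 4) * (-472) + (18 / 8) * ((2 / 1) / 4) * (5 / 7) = -700223 / 280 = -2500.80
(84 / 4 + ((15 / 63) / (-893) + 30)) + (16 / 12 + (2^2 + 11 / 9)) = 3238003 / 56259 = 57.56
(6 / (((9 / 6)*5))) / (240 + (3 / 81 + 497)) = 0.00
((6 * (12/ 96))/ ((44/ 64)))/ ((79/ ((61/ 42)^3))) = 226981/ 5365206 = 0.04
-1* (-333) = 333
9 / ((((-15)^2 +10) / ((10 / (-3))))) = -6 / 47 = -0.13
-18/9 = -2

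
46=46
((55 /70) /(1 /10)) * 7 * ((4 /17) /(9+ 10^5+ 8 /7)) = 1540 /11901207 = 0.00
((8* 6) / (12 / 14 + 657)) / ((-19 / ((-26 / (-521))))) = -2912 / 15194965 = -0.00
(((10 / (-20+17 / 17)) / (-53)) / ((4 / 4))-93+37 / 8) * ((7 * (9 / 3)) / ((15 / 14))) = -34881581 / 20140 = -1731.96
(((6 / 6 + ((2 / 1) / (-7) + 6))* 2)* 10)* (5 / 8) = 1175 / 14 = 83.93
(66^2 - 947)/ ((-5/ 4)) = -13636/ 5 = -2727.20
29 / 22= 1.32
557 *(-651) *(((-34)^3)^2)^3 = -1336770000037064620327515052572672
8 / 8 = 1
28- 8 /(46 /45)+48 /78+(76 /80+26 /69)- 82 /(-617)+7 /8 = 511918417 /22137960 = 23.12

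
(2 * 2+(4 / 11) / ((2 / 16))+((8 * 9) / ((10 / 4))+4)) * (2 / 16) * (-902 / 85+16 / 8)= -199836 / 4675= -42.75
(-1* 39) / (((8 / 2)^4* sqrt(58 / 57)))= -0.15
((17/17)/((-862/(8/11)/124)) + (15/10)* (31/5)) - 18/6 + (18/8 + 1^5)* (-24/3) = -938937/47410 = -19.80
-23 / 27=-0.85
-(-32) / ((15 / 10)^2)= 14.22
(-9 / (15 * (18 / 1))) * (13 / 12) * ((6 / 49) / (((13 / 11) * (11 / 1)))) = -1 / 2940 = -0.00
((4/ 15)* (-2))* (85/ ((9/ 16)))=-2176/ 27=-80.59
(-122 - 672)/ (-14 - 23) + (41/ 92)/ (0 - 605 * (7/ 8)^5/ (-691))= 194279546994/ 8653167985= 22.45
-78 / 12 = -13 / 2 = -6.50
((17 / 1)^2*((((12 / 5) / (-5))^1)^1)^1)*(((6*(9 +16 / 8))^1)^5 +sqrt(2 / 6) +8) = -173723576132.57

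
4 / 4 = 1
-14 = -14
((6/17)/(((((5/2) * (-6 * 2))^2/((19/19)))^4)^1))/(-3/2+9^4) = 1/12193782525000000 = 0.00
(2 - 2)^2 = 0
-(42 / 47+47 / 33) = -2.32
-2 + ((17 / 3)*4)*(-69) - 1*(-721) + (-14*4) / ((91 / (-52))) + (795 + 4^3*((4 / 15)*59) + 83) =16079 / 15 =1071.93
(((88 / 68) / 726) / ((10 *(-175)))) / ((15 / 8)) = -4 / 7363125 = -0.00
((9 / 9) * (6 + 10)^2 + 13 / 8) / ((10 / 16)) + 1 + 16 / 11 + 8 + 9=23741 / 55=431.65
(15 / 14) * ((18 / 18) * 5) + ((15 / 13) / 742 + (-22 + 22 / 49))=-546669 / 33761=-16.19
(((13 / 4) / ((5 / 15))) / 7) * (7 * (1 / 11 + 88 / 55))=3627 / 220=16.49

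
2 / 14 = 1 / 7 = 0.14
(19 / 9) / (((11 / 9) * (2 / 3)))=57 / 22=2.59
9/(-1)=-9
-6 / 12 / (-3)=1 / 6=0.17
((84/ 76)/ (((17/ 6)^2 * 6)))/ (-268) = -63/ 735794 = -0.00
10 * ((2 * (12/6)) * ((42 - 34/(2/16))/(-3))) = 3066.67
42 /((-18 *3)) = -7 /9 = -0.78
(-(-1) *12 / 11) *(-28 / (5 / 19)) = -6384 / 55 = -116.07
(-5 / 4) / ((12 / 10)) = -25 / 24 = -1.04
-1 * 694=-694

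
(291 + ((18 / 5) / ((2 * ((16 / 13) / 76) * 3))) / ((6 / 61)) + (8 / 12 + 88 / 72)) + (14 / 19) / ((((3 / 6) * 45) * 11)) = 5597579 / 8360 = 669.57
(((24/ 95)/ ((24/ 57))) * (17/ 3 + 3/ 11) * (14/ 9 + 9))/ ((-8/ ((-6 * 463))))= 431053/ 33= 13062.21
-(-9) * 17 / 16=153 / 16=9.56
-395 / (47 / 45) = -17775 / 47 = -378.19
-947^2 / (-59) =896809 / 59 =15200.15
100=100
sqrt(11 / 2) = sqrt(22) / 2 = 2.35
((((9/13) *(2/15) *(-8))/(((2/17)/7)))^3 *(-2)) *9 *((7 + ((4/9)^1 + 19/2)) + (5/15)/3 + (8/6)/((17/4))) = 1456662541824/54925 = 26520938.40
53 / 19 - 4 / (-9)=553 / 171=3.23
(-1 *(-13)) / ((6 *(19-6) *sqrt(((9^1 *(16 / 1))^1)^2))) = 1 / 864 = 0.00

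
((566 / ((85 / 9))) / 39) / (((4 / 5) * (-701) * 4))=-849 / 1239368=-0.00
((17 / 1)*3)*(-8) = -408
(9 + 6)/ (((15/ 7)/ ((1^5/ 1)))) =7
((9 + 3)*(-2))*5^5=-75000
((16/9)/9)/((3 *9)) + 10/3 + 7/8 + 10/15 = 85421/17496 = 4.88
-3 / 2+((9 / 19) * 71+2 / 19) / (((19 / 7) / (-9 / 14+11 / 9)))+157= 162.70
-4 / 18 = -0.22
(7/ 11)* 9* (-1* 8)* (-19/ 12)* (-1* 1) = -798/ 11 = -72.55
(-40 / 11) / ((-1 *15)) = 8 / 33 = 0.24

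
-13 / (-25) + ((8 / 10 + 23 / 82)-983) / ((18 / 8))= -4021073 / 9225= -435.89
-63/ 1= -63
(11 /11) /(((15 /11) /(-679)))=-7469 /15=-497.93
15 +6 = 21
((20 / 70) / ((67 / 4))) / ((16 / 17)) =17 / 938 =0.02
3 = 3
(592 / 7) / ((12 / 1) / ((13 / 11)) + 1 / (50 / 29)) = 384800 / 48839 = 7.88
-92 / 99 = -0.93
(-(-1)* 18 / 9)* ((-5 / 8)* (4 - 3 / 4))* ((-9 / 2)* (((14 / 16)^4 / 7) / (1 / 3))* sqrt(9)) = 1805895 / 131072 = 13.78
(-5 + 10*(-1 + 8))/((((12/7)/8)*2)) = 455/3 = 151.67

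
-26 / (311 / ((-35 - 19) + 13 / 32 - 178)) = 96343 / 4976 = 19.36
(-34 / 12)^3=-4913 / 216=-22.75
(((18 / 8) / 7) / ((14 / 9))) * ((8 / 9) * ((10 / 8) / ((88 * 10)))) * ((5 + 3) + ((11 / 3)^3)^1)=221 / 14784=0.01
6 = 6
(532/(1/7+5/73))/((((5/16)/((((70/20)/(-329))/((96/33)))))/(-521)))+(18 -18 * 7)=386754913/25380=15238.57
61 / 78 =0.78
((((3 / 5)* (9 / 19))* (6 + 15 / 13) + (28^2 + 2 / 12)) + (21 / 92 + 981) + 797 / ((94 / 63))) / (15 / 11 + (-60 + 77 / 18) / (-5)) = 1216789253691 / 6612695362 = 184.01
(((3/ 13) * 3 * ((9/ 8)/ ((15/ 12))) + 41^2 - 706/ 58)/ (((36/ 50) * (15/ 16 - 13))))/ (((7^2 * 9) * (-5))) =8391772/ 96262803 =0.09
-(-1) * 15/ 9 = 5/ 3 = 1.67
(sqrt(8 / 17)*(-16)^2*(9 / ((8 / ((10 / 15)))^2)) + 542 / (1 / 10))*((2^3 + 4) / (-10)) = -6504 - 192*sqrt(34) / 85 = -6517.17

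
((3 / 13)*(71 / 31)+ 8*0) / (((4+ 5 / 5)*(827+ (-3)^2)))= 213 / 1684540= 0.00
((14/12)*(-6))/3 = -7/3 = -2.33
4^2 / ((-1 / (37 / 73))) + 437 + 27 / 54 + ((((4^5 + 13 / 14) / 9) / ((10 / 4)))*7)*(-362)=-251850751 / 2190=-115000.34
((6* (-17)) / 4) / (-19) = 51 / 38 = 1.34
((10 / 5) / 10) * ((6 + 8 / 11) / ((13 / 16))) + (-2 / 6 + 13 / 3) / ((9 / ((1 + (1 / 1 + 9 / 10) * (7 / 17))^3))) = 732848729 / 175639750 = 4.17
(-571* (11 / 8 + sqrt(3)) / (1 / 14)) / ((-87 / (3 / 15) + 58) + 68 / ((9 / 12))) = 131901 / 3436 + 23982* sqrt(3) / 859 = 86.74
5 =5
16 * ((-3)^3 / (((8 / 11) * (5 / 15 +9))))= -891 / 14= -63.64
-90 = -90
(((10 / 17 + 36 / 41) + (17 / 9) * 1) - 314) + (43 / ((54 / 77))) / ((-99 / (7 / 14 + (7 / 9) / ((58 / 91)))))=-27558824303 / 88411662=-311.71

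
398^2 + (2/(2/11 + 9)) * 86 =16000696/101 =158422.73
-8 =-8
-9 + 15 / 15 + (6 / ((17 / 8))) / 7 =-904 / 119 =-7.60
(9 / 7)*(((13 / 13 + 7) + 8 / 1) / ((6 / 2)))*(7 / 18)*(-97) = -776 / 3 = -258.67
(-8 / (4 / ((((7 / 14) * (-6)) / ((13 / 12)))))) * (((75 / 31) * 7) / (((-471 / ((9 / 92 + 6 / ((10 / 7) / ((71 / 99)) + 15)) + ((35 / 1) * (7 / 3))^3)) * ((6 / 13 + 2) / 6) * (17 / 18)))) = -38700243637965 / 138243524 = -279942.54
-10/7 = -1.43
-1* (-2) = 2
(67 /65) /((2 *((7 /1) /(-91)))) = -67 /10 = -6.70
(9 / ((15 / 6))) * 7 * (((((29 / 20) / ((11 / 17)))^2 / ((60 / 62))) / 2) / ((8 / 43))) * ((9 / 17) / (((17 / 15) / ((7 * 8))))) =4449459357 / 484000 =9193.10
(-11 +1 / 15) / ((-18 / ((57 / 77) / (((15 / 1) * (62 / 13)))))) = 10127 / 1611225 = 0.01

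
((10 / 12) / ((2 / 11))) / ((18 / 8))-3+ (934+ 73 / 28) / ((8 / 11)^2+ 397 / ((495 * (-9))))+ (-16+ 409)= 41087093515 / 16294068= 2521.60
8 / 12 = 2 / 3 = 0.67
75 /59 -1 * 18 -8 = -24.73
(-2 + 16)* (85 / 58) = 595 / 29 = 20.52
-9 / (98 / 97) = -873 / 98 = -8.91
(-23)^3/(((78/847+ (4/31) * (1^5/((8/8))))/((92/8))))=-7347785137/11612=-632775.16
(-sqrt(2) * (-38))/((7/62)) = 2356 * sqrt(2)/7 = 475.98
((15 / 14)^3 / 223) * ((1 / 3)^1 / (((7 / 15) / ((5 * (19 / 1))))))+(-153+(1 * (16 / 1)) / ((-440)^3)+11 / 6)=-1289542858125769 / 8551776156000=-150.79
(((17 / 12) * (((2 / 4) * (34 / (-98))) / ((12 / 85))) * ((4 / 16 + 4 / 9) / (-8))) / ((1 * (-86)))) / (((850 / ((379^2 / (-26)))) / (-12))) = -207561245 / 1514612736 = -0.14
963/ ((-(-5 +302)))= -107/ 33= -3.24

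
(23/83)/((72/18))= 23/332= 0.07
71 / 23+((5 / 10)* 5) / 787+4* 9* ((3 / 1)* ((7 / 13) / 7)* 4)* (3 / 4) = 13183745 / 470626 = 28.01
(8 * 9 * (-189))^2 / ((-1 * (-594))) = 3429216 / 11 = 311746.91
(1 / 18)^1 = 1 / 18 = 0.06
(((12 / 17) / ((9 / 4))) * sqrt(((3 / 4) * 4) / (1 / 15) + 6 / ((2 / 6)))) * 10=160 * sqrt(7) / 17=24.90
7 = 7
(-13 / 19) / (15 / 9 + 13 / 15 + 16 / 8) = -195 / 1292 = -0.15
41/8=5.12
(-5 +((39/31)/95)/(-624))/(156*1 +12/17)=-0.03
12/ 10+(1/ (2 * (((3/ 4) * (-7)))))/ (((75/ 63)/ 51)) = -72/ 25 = -2.88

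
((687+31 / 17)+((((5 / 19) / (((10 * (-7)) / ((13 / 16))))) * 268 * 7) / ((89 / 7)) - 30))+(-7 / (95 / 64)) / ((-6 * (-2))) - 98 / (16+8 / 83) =375548112569 / 576089880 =651.89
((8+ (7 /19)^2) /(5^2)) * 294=863478 /9025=95.68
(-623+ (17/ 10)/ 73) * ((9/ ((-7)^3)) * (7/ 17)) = 4092957/ 608090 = 6.73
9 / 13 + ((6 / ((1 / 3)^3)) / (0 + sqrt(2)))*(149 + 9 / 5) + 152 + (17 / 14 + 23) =32197 / 182 + 61074*sqrt(2) / 5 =17451.24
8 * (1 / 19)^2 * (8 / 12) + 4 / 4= 1.01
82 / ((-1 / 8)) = -656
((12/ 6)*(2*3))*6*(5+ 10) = 1080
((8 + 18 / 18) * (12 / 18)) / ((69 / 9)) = 18 / 23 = 0.78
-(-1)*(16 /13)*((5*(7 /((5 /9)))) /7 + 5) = 224 /13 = 17.23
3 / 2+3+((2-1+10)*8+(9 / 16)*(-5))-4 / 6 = 4273 / 48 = 89.02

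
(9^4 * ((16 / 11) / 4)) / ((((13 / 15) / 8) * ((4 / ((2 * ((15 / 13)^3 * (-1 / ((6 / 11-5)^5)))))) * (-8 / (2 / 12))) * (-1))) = 1621005766875 / 8067775586689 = 0.20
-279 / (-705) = 93 / 235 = 0.40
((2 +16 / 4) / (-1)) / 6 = -1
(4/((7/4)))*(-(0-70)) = 160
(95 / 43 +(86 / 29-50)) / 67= -55897 / 83549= -0.67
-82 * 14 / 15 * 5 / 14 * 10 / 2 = -410 / 3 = -136.67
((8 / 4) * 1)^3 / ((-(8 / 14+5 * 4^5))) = -14 / 8961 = -0.00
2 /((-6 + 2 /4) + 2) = -4 /7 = -0.57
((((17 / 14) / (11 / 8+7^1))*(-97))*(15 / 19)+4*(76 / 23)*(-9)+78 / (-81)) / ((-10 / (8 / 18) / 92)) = 1160070256 / 2165373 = 535.74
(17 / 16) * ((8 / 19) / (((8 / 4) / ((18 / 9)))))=17 / 38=0.45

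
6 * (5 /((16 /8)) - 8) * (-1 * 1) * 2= 66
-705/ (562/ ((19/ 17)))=-1.40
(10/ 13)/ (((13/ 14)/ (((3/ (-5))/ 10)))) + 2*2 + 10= 11788/ 845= 13.95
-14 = -14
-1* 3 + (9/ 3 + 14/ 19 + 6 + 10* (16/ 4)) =46.74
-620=-620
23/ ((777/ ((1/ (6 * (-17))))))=-0.00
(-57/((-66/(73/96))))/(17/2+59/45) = 0.07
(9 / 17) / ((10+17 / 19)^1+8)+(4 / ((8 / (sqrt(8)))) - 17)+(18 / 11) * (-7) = -1908358 / 67133+sqrt(2) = -27.01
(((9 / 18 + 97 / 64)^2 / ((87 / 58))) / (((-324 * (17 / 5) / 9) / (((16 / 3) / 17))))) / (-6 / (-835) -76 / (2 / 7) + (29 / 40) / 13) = 0.00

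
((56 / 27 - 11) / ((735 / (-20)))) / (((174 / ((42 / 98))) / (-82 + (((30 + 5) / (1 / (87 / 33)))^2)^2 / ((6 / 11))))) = 255788457881293 / 3217188051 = 79506.84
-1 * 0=0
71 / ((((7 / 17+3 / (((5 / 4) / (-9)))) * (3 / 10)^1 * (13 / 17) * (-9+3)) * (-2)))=-512975 / 421434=-1.22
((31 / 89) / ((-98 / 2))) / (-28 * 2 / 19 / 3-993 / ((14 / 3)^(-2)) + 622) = 589 / 1740396602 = 0.00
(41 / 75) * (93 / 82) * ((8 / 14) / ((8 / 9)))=0.40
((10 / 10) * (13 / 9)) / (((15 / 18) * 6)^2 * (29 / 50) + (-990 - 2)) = -26 / 17595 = -0.00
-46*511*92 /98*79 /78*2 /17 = -12202972 /4641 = -2629.38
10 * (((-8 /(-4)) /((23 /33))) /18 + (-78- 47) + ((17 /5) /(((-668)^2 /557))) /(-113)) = -2171732701201 /1739604264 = -1248.41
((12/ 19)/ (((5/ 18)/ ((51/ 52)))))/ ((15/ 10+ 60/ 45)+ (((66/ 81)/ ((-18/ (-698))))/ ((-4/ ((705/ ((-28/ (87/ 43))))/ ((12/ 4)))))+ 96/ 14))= 537162192/ 34645322855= 0.02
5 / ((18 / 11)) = 55 / 18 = 3.06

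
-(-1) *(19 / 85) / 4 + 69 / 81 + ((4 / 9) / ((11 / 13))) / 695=2550353 / 2807244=0.91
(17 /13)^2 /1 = 1.71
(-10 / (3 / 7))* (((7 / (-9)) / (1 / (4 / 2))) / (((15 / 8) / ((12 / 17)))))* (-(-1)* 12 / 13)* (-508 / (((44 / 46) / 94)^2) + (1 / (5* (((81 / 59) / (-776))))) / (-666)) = -2008539527238508544 / 32457824685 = -61881519.99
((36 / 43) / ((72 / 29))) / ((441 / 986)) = 14297 / 18963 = 0.75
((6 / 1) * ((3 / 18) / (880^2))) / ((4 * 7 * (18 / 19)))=19 / 390297600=0.00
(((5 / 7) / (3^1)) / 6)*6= 5 / 21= 0.24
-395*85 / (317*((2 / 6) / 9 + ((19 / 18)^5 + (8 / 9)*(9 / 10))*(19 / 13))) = -4123745964000 / 121533213961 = -33.93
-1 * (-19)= 19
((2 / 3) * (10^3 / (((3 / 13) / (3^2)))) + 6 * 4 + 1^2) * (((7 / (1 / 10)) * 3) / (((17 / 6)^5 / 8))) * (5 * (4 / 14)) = 485688960000 / 1419857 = 342068.93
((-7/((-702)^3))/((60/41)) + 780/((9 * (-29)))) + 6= 1812769666243/601950229920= 3.01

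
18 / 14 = 9 / 7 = 1.29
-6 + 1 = -5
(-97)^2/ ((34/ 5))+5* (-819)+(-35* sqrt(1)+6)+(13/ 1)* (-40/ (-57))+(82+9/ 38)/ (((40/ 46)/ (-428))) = -41868721/ 969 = -43208.17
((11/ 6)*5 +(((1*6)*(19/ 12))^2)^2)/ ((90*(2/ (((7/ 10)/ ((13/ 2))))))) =2739821/ 561600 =4.88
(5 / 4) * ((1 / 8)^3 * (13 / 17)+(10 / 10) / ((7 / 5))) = 218055 / 243712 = 0.89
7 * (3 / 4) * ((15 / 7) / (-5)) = -9 / 4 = -2.25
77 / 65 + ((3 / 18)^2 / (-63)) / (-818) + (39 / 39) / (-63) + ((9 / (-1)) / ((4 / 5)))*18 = -24278447707 / 120589560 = -201.33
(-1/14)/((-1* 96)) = 1/1344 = 0.00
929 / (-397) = -929 / 397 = -2.34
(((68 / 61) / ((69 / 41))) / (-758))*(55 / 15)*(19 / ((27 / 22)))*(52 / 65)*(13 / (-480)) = 20831239 / 19381813650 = 0.00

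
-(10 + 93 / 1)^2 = -10609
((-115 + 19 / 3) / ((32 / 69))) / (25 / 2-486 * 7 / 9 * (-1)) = -0.60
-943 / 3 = -314.33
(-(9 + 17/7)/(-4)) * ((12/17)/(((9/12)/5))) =1600/119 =13.45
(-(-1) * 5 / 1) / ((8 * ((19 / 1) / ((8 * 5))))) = 25 / 19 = 1.32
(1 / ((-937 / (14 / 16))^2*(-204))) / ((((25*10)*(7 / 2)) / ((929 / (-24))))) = 0.00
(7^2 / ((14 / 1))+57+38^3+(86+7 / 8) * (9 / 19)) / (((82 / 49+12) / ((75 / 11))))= 27412.23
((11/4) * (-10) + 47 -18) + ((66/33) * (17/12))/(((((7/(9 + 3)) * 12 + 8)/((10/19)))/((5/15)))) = 1573/1026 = 1.53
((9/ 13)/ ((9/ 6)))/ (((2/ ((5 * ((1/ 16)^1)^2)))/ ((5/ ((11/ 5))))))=375/ 36608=0.01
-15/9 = -5/3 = -1.67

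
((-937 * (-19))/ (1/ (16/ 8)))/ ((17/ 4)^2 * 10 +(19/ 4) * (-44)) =-284848/ 227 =-1254.84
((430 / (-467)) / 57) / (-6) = 215 / 79857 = 0.00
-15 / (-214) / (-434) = -15 / 92876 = -0.00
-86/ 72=-43/ 36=-1.19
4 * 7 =28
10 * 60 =600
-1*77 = -77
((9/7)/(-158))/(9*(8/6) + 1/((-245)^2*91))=-7022925/10356473558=-0.00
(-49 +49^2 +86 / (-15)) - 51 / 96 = 1125953 / 480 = 2345.74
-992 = -992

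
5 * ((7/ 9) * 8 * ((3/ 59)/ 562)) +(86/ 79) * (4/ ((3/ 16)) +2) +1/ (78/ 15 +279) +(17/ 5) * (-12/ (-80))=14470663875533/ 558342588300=25.92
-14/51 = -0.27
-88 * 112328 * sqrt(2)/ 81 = -9884864 * sqrt(2)/ 81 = -172584.06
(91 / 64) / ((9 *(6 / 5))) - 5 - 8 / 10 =-97949 / 17280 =-5.67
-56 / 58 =-28 / 29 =-0.97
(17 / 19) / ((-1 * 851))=-17 / 16169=-0.00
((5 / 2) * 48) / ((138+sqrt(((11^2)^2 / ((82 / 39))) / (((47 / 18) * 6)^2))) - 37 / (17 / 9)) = 7513604240 / 7399157777 - 543320 * sqrt(3198) / 672650707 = 0.97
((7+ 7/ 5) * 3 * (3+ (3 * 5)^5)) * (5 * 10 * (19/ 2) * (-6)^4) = 11780322039360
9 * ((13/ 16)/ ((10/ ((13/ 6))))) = 507/ 320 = 1.58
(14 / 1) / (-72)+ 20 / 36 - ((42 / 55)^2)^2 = 6937069 / 329422500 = 0.02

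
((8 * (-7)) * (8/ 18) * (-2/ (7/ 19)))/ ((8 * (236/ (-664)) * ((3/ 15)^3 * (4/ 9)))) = -13364.41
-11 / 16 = -0.69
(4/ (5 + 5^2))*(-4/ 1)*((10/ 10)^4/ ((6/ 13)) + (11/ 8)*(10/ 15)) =-1.64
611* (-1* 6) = -3666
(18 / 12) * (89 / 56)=267 / 112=2.38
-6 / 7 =-0.86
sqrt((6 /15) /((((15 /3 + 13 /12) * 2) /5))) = 2 * sqrt(219) /73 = 0.41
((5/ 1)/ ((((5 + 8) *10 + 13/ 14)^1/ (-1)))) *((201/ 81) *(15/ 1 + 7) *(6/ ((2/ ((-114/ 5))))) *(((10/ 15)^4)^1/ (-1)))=-12546688/ 445419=-28.17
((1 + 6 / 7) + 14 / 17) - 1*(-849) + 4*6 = 104206 / 119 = 875.68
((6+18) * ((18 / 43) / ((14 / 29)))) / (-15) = -2088 / 1505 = -1.39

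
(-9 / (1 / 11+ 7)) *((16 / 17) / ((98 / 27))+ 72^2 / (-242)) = 3199500 / 119119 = 26.86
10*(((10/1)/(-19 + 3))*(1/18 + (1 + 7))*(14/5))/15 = -1015/108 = -9.40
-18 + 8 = -10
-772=-772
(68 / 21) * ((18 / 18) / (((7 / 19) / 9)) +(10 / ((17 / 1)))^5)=973982188 / 12277587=79.33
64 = 64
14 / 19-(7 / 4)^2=-2.33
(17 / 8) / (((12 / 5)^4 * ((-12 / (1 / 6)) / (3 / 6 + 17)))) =-371875 / 23887872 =-0.02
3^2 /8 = 9 /8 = 1.12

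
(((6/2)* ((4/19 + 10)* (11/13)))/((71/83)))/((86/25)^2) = 166051875/64851826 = 2.56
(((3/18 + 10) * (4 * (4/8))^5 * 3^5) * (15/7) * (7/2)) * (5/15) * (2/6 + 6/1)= 1251720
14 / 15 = 0.93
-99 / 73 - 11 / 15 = -2288 / 1095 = -2.09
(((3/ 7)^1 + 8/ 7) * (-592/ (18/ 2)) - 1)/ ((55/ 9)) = -1315/ 77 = -17.08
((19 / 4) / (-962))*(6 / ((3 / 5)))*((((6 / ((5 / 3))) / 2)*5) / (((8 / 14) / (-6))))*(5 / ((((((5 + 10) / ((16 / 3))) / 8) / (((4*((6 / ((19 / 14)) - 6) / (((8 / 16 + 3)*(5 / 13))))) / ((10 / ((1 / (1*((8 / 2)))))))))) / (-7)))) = 2016 / 37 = 54.49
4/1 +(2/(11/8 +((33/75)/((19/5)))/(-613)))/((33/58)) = 138587684/21136401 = 6.56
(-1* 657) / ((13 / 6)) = -3942 / 13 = -303.23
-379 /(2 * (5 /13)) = -4927 /10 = -492.70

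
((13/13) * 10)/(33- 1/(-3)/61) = 183/604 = 0.30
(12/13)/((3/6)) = 24/13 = 1.85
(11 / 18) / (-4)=-11 / 72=-0.15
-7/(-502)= 7/502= 0.01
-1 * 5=-5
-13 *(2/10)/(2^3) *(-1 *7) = 91/40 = 2.28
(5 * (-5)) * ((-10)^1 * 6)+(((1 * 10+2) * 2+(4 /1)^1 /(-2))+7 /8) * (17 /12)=1532.41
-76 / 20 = -19 / 5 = -3.80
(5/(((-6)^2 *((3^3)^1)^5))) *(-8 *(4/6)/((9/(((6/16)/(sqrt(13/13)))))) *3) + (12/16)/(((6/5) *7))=1937102305/21695547384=0.09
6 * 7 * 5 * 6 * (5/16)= 1575/4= 393.75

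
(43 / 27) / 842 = 43 / 22734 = 0.00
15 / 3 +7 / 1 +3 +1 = 16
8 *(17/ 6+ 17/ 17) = 92/ 3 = 30.67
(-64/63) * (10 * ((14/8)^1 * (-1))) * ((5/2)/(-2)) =-200/9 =-22.22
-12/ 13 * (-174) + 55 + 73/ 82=230795/ 1066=216.51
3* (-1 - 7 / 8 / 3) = -31 / 8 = -3.88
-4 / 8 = -1 / 2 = -0.50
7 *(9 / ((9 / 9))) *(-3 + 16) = 819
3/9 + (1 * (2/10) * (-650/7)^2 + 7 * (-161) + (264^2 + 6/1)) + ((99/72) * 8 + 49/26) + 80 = 269040929/3822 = 70392.71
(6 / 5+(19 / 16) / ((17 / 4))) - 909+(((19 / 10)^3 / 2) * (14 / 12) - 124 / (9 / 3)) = -64249993 / 68000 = -944.85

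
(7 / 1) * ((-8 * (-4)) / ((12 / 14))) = 784 / 3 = 261.33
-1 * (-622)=622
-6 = -6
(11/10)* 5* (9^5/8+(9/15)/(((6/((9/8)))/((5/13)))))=16888113/416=40596.43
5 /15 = 1 /3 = 0.33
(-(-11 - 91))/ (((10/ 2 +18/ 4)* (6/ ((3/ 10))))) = 0.54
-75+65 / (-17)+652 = 9744 / 17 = 573.18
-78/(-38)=39/19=2.05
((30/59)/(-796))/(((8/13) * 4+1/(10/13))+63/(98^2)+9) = -222950/4456331773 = -0.00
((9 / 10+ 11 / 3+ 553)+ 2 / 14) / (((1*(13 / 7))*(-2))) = -117119 / 780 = -150.15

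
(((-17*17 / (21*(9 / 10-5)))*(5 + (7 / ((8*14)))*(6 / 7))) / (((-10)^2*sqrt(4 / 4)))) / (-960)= -81787 / 462873600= -0.00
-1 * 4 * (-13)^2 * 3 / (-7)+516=5640 / 7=805.71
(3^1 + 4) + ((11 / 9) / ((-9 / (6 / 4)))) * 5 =323 / 54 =5.98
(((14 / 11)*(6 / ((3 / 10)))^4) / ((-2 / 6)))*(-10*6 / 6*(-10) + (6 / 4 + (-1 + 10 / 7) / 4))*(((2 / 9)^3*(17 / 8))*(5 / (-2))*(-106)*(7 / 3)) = -895045018.08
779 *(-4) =-3116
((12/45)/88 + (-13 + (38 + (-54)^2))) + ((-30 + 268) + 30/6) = 1050721/330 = 3184.00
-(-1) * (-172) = -172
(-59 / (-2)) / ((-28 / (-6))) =177 / 28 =6.32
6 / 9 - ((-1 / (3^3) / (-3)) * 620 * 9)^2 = -384346 / 81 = -4745.01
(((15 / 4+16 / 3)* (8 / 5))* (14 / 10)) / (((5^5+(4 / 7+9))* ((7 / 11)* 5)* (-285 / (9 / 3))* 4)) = -0.00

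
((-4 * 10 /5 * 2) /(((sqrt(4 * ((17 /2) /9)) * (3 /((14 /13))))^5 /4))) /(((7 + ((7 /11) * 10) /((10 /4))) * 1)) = -0.00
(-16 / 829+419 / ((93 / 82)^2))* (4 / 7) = 9341798960 / 50190147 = 186.13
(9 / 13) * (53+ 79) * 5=5940 / 13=456.92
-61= -61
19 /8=2.38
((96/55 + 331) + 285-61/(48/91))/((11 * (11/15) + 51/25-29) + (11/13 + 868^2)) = 86160295/129284461504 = 0.00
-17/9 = -1.89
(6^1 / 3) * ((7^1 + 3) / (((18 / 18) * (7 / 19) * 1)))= 380 / 7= 54.29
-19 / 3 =-6.33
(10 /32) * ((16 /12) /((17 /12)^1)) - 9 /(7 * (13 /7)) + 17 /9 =2965 /1989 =1.49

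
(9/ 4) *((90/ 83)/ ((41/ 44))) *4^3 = 570240/ 3403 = 167.57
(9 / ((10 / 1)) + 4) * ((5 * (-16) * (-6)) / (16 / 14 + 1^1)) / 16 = 68.60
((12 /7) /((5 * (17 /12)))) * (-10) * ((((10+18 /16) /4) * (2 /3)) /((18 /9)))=-2.24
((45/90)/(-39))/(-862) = 0.00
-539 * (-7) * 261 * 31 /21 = 1453683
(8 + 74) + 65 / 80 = 1325 / 16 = 82.81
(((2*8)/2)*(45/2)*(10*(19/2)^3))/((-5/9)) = -2777895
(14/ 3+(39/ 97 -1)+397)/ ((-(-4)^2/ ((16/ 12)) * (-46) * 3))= 0.24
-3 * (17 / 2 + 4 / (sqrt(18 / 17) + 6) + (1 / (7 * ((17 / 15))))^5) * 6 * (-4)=173631693719324 / 262498902589 - 16 * sqrt(34) / 11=652.98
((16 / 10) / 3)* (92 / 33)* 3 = 736 / 165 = 4.46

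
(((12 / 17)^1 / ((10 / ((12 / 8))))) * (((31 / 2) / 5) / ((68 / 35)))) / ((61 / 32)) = 7812 / 88145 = 0.09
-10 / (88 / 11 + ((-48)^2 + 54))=-5 / 1183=-0.00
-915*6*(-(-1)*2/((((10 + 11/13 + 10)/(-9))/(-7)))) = -8992620/271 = -33183.10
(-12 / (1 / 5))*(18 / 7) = -1080 / 7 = -154.29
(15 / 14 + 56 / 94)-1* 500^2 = -164498903 / 658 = -249998.33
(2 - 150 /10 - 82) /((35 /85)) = -1615 /7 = -230.71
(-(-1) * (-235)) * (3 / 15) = -47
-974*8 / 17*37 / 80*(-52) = 936988 / 85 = 11023.39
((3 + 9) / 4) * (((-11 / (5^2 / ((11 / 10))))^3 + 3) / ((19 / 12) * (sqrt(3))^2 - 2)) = 135310317 / 42968750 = 3.15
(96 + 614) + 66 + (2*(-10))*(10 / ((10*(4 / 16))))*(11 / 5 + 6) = 120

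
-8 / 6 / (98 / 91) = -26 / 21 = -1.24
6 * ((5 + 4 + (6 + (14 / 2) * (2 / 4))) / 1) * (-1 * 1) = -111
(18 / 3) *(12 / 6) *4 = 48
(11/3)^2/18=121/162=0.75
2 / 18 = 1 / 9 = 0.11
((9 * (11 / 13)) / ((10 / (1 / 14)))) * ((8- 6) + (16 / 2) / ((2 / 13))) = 2673 / 910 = 2.94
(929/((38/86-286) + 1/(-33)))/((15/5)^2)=-439417/1215750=-0.36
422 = 422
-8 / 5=-1.60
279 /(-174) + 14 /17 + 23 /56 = -0.37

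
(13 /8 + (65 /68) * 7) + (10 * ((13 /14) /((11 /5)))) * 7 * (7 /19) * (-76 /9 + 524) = 1437743411 /255816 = 5620.22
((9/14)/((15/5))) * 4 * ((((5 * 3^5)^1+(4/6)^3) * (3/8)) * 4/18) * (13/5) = 426569/1890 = 225.70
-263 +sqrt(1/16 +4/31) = -263 +sqrt(2945)/124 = -262.56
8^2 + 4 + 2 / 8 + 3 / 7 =1923 / 28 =68.68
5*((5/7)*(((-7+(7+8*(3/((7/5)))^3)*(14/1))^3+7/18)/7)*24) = 359605769836196500/17294403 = 20793187821.30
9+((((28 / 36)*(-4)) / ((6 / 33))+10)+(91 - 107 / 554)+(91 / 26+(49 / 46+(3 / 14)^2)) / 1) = 1093577965 / 11238444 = 97.31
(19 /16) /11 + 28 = 4947 /176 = 28.11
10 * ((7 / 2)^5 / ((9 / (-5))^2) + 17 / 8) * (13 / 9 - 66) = -1236609115 / 11664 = -106019.30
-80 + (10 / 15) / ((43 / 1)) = -10318 / 129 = -79.98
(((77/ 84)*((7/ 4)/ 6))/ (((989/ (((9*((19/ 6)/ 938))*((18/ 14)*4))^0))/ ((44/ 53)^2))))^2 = 86806489/ 2500581833849124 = 0.00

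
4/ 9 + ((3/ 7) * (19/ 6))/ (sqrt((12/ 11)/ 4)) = 3.04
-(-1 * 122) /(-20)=-61 /10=-6.10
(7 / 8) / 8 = 7 / 64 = 0.11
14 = 14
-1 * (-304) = 304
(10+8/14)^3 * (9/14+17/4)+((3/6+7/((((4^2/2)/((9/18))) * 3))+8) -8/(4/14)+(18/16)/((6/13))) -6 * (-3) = 166578277/28812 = 5781.56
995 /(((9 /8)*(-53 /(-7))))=55720 /477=116.81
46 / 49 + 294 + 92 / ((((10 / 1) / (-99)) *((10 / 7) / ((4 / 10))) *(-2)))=2587511 / 6125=422.45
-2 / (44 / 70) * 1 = -3.18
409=409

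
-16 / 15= -1.07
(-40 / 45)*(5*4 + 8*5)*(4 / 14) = -320 / 21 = -15.24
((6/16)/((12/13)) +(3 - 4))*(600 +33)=-12027/32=-375.84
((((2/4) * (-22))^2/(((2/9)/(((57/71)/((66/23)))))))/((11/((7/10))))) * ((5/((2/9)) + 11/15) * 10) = 6396369/2840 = 2252.24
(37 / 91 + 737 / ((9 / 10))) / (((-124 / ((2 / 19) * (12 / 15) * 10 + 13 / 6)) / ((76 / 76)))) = -32879147 / 1653912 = -19.88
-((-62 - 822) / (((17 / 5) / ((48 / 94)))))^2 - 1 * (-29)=-38873539 / 2209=-17597.80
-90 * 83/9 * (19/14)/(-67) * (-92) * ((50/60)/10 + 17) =-37177775/1407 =-26423.44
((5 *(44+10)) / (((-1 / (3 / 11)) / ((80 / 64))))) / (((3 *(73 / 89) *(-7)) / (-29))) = -1742175 / 11242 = -154.97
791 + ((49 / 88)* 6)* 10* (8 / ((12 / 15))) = 1125.09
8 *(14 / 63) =16 / 9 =1.78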